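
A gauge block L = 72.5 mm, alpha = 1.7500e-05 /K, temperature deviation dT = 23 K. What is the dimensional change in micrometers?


dL = L * alpha * dT
= 72.5 * 1.7500e-05 * 23
= 0.0291812 mm
dL_um = 0.0291812 * 1000 = 29.1812 um

29.1812


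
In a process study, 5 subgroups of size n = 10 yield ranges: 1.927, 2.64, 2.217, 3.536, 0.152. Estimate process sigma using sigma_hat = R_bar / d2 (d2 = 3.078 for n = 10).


R_bar = (1.927 + 2.64 + 2.217 + 3.536 + 0.152) / 5
R_bar = 10.472 / 5 = 2.0944
sigma_hat = R_bar / d2 = 2.0944 / 3.078 = 0.6804

0.6804


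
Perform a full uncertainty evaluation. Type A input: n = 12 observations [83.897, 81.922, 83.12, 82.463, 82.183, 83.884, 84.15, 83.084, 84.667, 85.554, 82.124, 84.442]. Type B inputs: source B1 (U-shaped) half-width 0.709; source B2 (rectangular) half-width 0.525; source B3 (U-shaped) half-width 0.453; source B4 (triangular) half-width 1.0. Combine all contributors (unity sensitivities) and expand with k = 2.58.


mean = (83.897 + 81.922 + 83.12 + 82.463 + 82.183 + 83.884 + 84.15 + 83.084 + 84.667 + 85.554 + 82.124 + 84.442) / 12 = 83.4575
s = sqrt(sum((x - mean)^2)/(n-1)) = 1.1554154
u_A = s / sqrt(n) = 1.1554154 / sqrt(12) = 0.3335397
u_B1 = 0.709 / sqrt(2) = 0.50133871
u_B2 = 0.525 / sqrt(3) = 0.30310889
u_B3 = 0.453 / sqrt(2) = 0.32031937
u_B4 = 1.0 / sqrt(6) = 0.40824829
uc = sqrt(0.3335397^2 + 0.50133871^2 + 0.30310889^2 + 0.32031937^2 + 0.40824829^2) = 0.85072639
U = k * uc = 2.58 * 0.85072639
U = 2.1949

2.1949


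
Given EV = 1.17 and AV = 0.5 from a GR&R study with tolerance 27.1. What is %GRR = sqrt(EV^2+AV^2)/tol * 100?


GRR = sqrt(EV^2 + AV^2) = sqrt(1.17^2 + 0.5^2) = 1.27236
%GRR = GRR / tol * 100 = 1.27236 / 27.1 * 100
%GRR = 4.6951

4.6951


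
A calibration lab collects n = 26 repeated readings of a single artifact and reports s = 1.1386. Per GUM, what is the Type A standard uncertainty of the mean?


u_A = s / sqrt(n)
u_A = 1.1386 / sqrt(26)
u_A = 1.1386 / 5.0990195
u_A = 0.2233

0.2233


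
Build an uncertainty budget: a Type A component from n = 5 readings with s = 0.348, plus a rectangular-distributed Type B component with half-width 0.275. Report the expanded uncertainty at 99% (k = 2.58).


u_A = s / sqrt(n) = 0.348 / sqrt(5) = 0.15563033
u_B = half_width / sqrt(3) = 0.275 / sqrt(3) = 0.15877132
uc = sqrt(u_A^2 + u_B^2) = sqrt(0.15563033^2 + 0.15877132^2) = 0.22232663
U = k * uc = 2.58 * 0.22232663
U = 0.5736

0.5736


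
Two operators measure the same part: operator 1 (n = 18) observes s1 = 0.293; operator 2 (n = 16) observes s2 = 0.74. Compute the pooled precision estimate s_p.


s_p = sqrt(((n1-1)*s1^2 + (n2-1)*s2^2) / (n1+n2-2))
numerator = (18-1)*0.293^2 + (16-1)*0.74^2 = 1.459433 + 8.214 = 9.673433
denominator = 18 + 16 - 2 = 32
s_p^2 = 9.673433 / 32 = 0.30229478
s_p = sqrt(0.30229478) = 0.5498

0.5498


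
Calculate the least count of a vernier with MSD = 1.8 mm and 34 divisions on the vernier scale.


LC = MSD / n_div
= 1.8 / 34
= 0.0529

0.0529


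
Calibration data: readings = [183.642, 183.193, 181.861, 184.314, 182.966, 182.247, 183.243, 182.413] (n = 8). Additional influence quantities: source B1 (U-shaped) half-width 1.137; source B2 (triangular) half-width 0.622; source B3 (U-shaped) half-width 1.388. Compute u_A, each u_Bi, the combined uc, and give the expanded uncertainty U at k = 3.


mean = (183.642 + 183.193 + 181.861 + 184.314 + 182.966 + 182.247 + 183.243 + 182.413) / 8 = 182.984875
s = sqrt(sum((x - mean)^2)/(n-1)) = 0.79671494
u_A = s / sqrt(n) = 0.79671494 / sqrt(8) = 0.28168127
u_B1 = 1.137 / sqrt(2) = 0.80398041
u_B2 = 0.622 / sqrt(6) = 0.25393044
u_B3 = 1.388 / sqrt(2) = 0.98146421
uc = sqrt(0.28168127^2 + 0.80398041^2 + 0.25393044^2 + 0.98146421^2) = 1.3241909
U = k * uc = 3 * 1.3241909
U = 3.9726

3.9726


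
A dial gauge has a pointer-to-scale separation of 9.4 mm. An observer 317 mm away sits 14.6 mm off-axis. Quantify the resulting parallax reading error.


error = h * offset / d
= 9.4 * 14.6 / 317
= 0.4329

0.4329


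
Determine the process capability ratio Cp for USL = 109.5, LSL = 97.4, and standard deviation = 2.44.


Cp = (USL - LSL) / (6 * sigma)
= (109.5 - 97.4) / (6 * 2.44)
= 12.1000 / 14.6400
= 0.8265

0.8265


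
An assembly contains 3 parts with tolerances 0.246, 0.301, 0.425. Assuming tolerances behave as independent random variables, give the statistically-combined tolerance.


RSS = sqrt(0.246^2 + 0.301^2 + 0.425^2)
= sqrt(0.331742)
= 0.5760

0.5760


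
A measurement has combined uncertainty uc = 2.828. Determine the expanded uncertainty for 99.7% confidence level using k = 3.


U = k * uc
U = 3 * 2.828
U = 8.4840

8.4840


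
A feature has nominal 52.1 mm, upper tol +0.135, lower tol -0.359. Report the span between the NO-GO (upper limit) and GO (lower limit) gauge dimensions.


GO = nominal - lower_tol (smallest hole = maximum material condition)
GO = 52.1 - 0.359 = 51.741
NO-GO = nominal + upper_tol (largest hole = least material condition)
NO-GO = 52.1 + 0.135 = 52.235
spread = NO-GO - GO = 52.235 - 51.741 = 0.4940

0.4940


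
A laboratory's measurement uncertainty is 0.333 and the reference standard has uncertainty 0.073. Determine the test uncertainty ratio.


TUR = u_lab / u_ref
= 0.333 / 0.073
= 4.5616

4.5616


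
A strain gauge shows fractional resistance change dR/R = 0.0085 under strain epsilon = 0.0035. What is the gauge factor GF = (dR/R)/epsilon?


GF = (dR/R) / epsilon
= 0.0085 / 0.0035
= 2.4286

2.4286


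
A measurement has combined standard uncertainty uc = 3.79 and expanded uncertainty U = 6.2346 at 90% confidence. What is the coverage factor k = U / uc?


k = U / uc
k = 6.2346 / 3.79
k = 1.645

1.645


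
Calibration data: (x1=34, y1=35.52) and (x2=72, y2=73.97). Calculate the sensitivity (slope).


slope = (y2 - y1) / (x2 - x1)
= (73.97 - 35.52) / (72 - 34)
= 38.4500 / 38
= 1.0118

1.0118


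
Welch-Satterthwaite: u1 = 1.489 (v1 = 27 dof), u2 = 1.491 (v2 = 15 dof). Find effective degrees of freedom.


uc = sqrt(u1^2 + u2^2) = sqrt(1.489^2 + 1.491^2) = 2.1071787
v_eff = uc^4 / (u1^4/v1 + u2^4/v2)
= 2.1071787^4 / (1.489^4/27 + 1.491^4/15)
= 19.715394 / 0.51153281
v_eff = 38.5418

38.5418


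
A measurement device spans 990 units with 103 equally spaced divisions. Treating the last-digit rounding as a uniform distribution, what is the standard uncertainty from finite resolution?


resolution = range / divisions
resolution = 990 / 103 = 9.6116505
u_res = resolution / (2*sqrt(3))
u_res = 9.6116505 / 3.4641016
u_res = 2.7746

2.7746


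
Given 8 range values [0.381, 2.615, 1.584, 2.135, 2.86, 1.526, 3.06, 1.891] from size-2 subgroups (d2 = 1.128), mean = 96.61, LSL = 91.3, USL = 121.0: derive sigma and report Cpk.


R_bar = (0.381 + 2.615 + 1.584 + 2.135 + 2.86 + 1.526 + 3.06 + 1.891) / 8 = 2.0065
sigma = R_bar / d2 = 2.0065 / 1.128 = 1.7788121
Cp = (USL - LSL)/(6*sigma) = (121.0 - 91.3)/(6*1.7788121) = 2.7828
Cpu = (121.0 - 96.61)/(3*1.7788121) = 4.5705
Cpl = (96.61 - 91.3)/(3*1.7788121) = 0.9950
Cpk = min(Cpu, Cpl) = 0.9950

0.9950


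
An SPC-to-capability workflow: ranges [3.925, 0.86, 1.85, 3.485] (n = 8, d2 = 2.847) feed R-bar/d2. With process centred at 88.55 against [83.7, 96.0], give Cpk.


R_bar = (3.925 + 0.86 + 1.85 + 3.485) / 4 = 2.53
sigma = R_bar / d2 = 2.53 / 2.847 = 0.88865472
Cp = (USL - LSL)/(6*sigma) = (96.0 - 83.7)/(6*0.88865472) = 2.3069
Cpu = (96.0 - 88.55)/(3*0.88865472) = 2.7945
Cpl = (88.55 - 83.7)/(3*0.88865472) = 1.8192
Cpk = min(Cpu, Cpl) = 1.8192

1.8192


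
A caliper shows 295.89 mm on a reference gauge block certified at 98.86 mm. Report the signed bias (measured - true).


Systematic error = measured - true
= 295.89 - 98.86
= 197.0300

197.0300


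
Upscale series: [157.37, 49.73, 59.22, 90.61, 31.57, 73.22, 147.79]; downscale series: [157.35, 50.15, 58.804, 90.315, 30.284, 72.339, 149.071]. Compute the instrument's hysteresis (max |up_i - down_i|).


|157.37 - 157.35| = 0.0200
|49.73 - 50.15| = 0.4200
|59.22 - 58.804| = 0.4160
|90.61 - 90.315| = 0.2950
|31.57 - 30.284| = 1.2860
|73.22 - 72.339| = 0.8810
|147.79 - 149.071| = 1.2810
hysteresis = max(diffs) = 1.2860

1.2860


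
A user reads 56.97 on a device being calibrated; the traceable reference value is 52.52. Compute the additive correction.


Correction = standard - reading
= 52.52 - 56.97
= -4.4500

-4.4500


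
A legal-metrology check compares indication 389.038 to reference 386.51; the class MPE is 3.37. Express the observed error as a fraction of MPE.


e = indication - reference = 389.038 - 386.51 = 2.5280
|e| = 2.5280
ratio = |e| / MPE = 2.5280 / 3.37
ratio = 0.7501

0.7501


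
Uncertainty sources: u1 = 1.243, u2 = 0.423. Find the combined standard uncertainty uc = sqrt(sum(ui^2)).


uc = sqrt(1.243^2 + 0.423^2)
uc = sqrt(1.723978)
uc = 1.3130

1.3130


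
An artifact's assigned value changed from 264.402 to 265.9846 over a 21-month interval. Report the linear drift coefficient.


rate = (v2 - v1) / months
= (265.9846 - 264.402) / 21
= 1.5826 / 21
= 0.0754

0.0754


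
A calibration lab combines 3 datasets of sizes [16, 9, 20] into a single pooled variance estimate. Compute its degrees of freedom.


nu = sum_i (n_i - 1)
nu = ((16 - 1) + (9 - 1) + (20 - 1))
nu = 15 + 8 + 19
nu = 42

42


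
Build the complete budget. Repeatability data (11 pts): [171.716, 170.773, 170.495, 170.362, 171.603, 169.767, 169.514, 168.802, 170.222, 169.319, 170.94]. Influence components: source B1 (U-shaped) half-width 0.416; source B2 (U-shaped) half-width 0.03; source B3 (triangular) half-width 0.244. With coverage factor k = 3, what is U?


mean = (171.716 + 170.773 + 170.495 + 170.362 + 171.603 + 169.767 + 169.514 + 168.802 + 170.222 + 169.319 + 170.94) / 11 = 170.3193636
s = sqrt(sum((x - mean)^2)/(n-1)) = 0.92131822
u_A = s / sqrt(n) = 0.92131822 / sqrt(11) = 0.2777879
u_B1 = 0.416 / sqrt(2) = 0.29415642
u_B2 = 0.03 / sqrt(2) = 0.021213203
u_B3 = 0.244 / sqrt(6) = 0.099612583
uc = sqrt(0.2777879^2 + 0.29415642^2 + 0.021213203^2 + 0.099612583^2) = 0.41721312
U = k * uc = 3 * 0.41721312
U = 1.2516

1.2516


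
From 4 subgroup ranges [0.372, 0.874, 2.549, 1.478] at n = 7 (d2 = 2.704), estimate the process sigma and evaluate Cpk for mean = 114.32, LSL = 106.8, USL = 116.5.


R_bar = (0.372 + 0.874 + 2.549 + 1.478) / 4 = 1.31825
sigma = R_bar / d2 = 1.31825 / 2.704 = 0.48751849
Cp = (USL - LSL)/(6*sigma) = (116.5 - 106.8)/(6*0.48751849) = 3.3161
Cpu = (116.5 - 114.32)/(3*0.48751849) = 1.4905
Cpl = (114.32 - 106.8)/(3*0.48751849) = 5.1417
Cpk = min(Cpu, Cpl) = 1.4905

1.4905


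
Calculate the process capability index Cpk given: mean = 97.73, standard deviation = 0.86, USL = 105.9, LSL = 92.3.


Cpu = (USL - mean) / (3*sigma) = (105.9 - 97.73) / (3*0.86) = 3.1667
Cpl = (mean - LSL) / (3*sigma) = (97.73 - 92.3) / (3*0.86) = 2.1047
Cpk = min(Cpu, Cpl) = 2.1047

2.1047


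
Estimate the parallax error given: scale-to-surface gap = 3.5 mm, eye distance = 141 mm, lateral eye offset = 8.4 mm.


error = h * offset / d
= 3.5 * 8.4 / 141
= 0.2085

0.2085


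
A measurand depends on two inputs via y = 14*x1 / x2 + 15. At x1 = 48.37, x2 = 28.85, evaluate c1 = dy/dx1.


y = 14*x1 / x2 + 15
dy/dx1 = 14/x2
Evaluate at x2 = 28.85: c1 = 14 / 28.85
c1 = 0.4853

0.4853


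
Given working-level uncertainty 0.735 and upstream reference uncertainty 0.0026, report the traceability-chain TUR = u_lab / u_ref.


TUR = u_lab / u_ref
= 0.735 / 0.0026
= 282.6923

282.6923


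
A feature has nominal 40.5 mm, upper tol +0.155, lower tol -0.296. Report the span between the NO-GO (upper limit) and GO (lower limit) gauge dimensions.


GO = nominal - lower_tol (smallest hole = maximum material condition)
GO = 40.5 - 0.296 = 40.204
NO-GO = nominal + upper_tol (largest hole = least material condition)
NO-GO = 40.5 + 0.155 = 40.655
spread = NO-GO - GO = 40.655 - 40.204 = 0.4510

0.4510


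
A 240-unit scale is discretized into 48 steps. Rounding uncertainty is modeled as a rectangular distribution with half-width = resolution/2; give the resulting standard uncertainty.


resolution = range / divisions
resolution = 240 / 48 = 5
u_res = resolution / (2*sqrt(3))
u_res = 5 / 3.4641016
u_res = 1.4434

1.4434


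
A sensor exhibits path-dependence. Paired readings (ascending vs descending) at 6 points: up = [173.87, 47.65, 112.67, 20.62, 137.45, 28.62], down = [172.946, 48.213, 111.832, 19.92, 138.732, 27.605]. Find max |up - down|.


|173.87 - 172.946| = 0.9240
|47.65 - 48.213| = 0.5630
|112.67 - 111.832| = 0.8380
|20.62 - 19.92| = 0.7000
|137.45 - 138.732| = 1.2820
|28.62 - 27.605| = 1.0150
hysteresis = max(diffs) = 1.2820

1.2820


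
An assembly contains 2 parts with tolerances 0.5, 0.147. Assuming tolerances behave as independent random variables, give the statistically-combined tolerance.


RSS = sqrt(0.5^2 + 0.147^2)
= sqrt(0.271609)
= 0.5212

0.5212


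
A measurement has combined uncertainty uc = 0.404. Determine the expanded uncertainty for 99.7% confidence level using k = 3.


U = k * uc
U = 3 * 0.404
U = 1.2120

1.2120


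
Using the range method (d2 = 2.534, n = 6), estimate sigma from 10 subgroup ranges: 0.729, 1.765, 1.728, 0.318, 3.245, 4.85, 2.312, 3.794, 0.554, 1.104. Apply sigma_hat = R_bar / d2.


R_bar = (0.729 + 1.765 + 1.728 + 0.318 + 3.245 + 4.85 + 2.312 + 3.794 + 0.554 + 1.104) / 10
R_bar = 20.399 / 10 = 2.0399
sigma_hat = R_bar / d2 = 2.0399 / 2.534 = 0.8050

0.8050


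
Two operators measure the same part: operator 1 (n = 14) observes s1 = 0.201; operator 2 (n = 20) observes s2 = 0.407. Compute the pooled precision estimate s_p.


s_p = sqrt(((n1-1)*s1^2 + (n2-1)*s2^2) / (n1+n2-2))
numerator = (14-1)*0.201^2 + (20-1)*0.407^2 = 0.525213 + 3.147331 = 3.672544
denominator = 14 + 20 - 2 = 32
s_p^2 = 3.672544 / 32 = 0.114767
s_p = sqrt(0.114767) = 0.3388

0.3388


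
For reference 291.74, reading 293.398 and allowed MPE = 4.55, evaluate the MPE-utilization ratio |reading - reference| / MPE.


e = indication - reference = 293.398 - 291.74 = 1.6580
|e| = 1.6580
ratio = |e| / MPE = 1.6580 / 4.55
ratio = 0.3644

0.3644


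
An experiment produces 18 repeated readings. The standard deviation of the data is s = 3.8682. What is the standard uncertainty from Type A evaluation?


u_A = s / sqrt(n)
u_A = 3.8682 / sqrt(18)
u_A = 3.8682 / 4.2426407
u_A = 0.9117

0.9117


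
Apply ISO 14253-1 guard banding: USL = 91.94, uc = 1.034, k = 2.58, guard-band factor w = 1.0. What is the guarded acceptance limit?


U = k * uc = 2.58 * 1.034 = 2.66772
guard band g = w * U = 1.0 * 2.66772 = 2.66772
AL = USL - g = 91.94 - 2.66772
AL = 89.2723

89.2723


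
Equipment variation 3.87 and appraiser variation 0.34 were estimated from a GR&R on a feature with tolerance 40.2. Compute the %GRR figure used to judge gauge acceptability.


GRR = sqrt(EV^2 + AV^2) = sqrt(3.87^2 + 0.34^2) = 3.8849067
%GRR = GRR / tol * 100 = 3.8849067 / 40.2 * 100
%GRR = 9.6639

9.6639


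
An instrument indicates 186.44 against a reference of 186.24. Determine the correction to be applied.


Correction = standard - reading
= 186.24 - 186.44
= -0.2000

-0.2000


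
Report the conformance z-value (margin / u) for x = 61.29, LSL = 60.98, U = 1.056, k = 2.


u = U / k = 1.056 / 2 = 0.528
margin = |LSL - x| = |60.98 - 61.29| = 0.31
z = margin / u = 0.31 / 0.528
z = 0.5871

0.5871


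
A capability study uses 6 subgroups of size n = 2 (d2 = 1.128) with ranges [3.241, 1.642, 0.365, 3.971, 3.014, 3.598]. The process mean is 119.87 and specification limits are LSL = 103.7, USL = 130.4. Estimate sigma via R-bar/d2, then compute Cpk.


R_bar = (3.241 + 1.642 + 0.365 + 3.971 + 3.014 + 3.598) / 6 = 2.6385
sigma = R_bar / d2 = 2.6385 / 1.128 = 2.3390957
Cp = (USL - LSL)/(6*sigma) = (130.4 - 103.7)/(6*2.3390957) = 1.9024
Cpu = (130.4 - 119.87)/(3*2.3390957) = 1.5006
Cpl = (119.87 - 103.7)/(3*2.3390957) = 2.3043
Cpk = min(Cpu, Cpl) = 1.5006

1.5006


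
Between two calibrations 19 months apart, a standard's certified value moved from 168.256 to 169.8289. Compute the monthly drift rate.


rate = (v2 - v1) / months
= (169.8289 - 168.256) / 19
= 1.5729 / 19
= 0.0828

0.0828


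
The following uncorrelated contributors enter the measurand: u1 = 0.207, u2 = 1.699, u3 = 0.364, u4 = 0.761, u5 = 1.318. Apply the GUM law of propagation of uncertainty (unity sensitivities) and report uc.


uc = sqrt(0.207^2 + 1.699^2 + 0.364^2 + 0.761^2 + 1.318^2)
uc = sqrt(5.378191)
uc = 2.3191

2.3191


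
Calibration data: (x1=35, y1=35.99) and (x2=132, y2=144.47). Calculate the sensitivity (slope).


slope = (y2 - y1) / (x2 - x1)
= (144.47 - 35.99) / (132 - 35)
= 108.4800 / 97
= 1.1184

1.1184


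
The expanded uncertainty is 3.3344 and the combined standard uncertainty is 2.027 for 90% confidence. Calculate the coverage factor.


k = U / uc
k = 3.3344 / 2.027
k = 1.645

1.645


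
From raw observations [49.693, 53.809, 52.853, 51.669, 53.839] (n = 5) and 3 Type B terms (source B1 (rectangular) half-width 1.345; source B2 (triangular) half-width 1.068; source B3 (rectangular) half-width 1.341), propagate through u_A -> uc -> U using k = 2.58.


mean = (49.693 + 53.809 + 52.853 + 51.669 + 53.839) / 5 = 52.3726
s = sqrt(sum((x - mean)^2)/(n-1)) = 1.7406656
u_A = s / sqrt(n) = 1.7406656 / sqrt(5) = 0.77844932
u_B1 = 1.345 / sqrt(3) = 0.77653611
u_B2 = 1.068 / sqrt(6) = 0.43600917
u_B3 = 1.341 / sqrt(3) = 0.77422671
uc = sqrt(0.77844932^2 + 0.77653611^2 + 0.43600917^2 + 0.77422671^2) = 1.4136912
U = k * uc = 2.58 * 1.4136912
U = 3.6473

3.6473


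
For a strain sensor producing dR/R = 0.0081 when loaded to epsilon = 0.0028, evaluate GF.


GF = (dR/R) / epsilon
= 0.0081 / 0.0028
= 2.8929

2.8929


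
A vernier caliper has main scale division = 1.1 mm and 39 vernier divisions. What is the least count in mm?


LC = MSD / n_div
= 1.1 / 39
= 0.0282

0.0282


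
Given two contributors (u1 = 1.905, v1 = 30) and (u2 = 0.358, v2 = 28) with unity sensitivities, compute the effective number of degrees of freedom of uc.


uc = sqrt(u1^2 + u2^2) = sqrt(1.905^2 + 0.358^2) = 1.938347
v_eff = uc^4 / (u1^4/v1 + u2^4/v2)
= 1.938347^4 / (1.905^4/30 + 0.358^4/28)
= 14.11647 / 0.43958072
v_eff = 32.1135

32.1135


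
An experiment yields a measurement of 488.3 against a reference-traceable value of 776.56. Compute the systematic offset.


Systematic error = measured - true
= 488.3 - 776.56
= -288.2600

-288.2600


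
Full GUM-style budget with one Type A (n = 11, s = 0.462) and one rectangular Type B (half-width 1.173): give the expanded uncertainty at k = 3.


u_A = s / sqrt(n) = 0.462 / sqrt(11) = 0.13929824
u_B = half_width / sqrt(3) = 1.173 / sqrt(3) = 0.67723187
uc = sqrt(u_A^2 + u_B^2) = sqrt(0.13929824^2 + 0.67723187^2) = 0.69140943
U = k * uc = 3 * 0.69140943
U = 2.0742

2.0742


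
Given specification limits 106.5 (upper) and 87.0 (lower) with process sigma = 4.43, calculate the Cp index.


Cp = (USL - LSL) / (6 * sigma)
= (106.5 - 87.0) / (6 * 4.43)
= 19.5000 / 26.5800
= 0.7336

0.7336


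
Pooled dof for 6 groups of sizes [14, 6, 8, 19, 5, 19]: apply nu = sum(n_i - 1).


nu = sum_i (n_i - 1)
nu = ((14 - 1) + (6 - 1) + (8 - 1) + (19 - 1) + (5 - 1) + (19 - 1))
nu = 13 + 5 + 7 + 18 + 4 + 18
nu = 65

65


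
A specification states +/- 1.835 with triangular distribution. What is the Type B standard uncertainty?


u_B = half_width / sqrt(6)
u_B = 1.835 / 2.4494897
u_B = 0.7491

0.7491


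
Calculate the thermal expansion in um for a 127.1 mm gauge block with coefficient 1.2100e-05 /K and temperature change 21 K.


dL = L * alpha * dT
= 127.1 * 1.2100e-05 * 21
= 0.0322961 mm
dL_um = 0.0322961 * 1000 = 32.2961 um

32.2961


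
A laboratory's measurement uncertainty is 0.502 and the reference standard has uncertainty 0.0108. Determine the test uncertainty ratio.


TUR = u_lab / u_ref
= 0.502 / 0.0108
= 46.4815

46.4815


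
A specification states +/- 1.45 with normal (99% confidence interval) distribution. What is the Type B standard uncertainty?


u_B = half_width / 2.576
u_B = 1.45 / 2.576
u_B = 0.5629

0.5629


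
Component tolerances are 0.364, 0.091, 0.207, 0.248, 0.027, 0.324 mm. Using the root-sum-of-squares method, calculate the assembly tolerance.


RSS = sqrt(0.364^2 + 0.091^2 + 0.207^2 + 0.248^2 + 0.027^2 + 0.324^2)
= sqrt(0.350835)
= 0.5923

0.5923


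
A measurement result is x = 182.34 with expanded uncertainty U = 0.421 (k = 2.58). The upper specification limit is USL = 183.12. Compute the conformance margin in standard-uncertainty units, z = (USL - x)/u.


u = U / k = 0.421 / 2.58 = 0.16317829
margin = |USL - x| = |183.12 - 182.34| = 0.78
z = margin / u = 0.78 / 0.16317829
z = 4.7800

4.7800


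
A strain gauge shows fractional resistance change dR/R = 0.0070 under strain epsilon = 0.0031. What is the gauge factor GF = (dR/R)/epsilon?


GF = (dR/R) / epsilon
= 0.0070 / 0.0031
= 2.2581

2.2581


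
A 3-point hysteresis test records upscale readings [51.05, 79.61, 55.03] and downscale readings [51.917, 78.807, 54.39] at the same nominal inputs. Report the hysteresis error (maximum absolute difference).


|51.05 - 51.917| = 0.8670
|79.61 - 78.807| = 0.8030
|55.03 - 54.39| = 0.6400
hysteresis = max(diffs) = 0.8670

0.8670


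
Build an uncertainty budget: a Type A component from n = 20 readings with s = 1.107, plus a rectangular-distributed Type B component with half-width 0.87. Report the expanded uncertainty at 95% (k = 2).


u_A = s / sqrt(n) = 1.107 / sqrt(20) = 0.24753273
u_B = half_width / sqrt(3) = 0.87 / sqrt(3) = 0.50229473
uc = sqrt(u_A^2 + u_B^2) = sqrt(0.24753273^2 + 0.50229473^2) = 0.5599754
U = k * uc = 2 * 0.5599754
U = 1.1200

1.1200


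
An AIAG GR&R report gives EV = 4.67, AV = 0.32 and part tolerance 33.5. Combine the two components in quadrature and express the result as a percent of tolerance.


GRR = sqrt(EV^2 + AV^2) = sqrt(4.67^2 + 0.32^2) = 4.6809508
%GRR = GRR / tol * 100 = 4.6809508 / 33.5 * 100
%GRR = 13.9730

13.9730


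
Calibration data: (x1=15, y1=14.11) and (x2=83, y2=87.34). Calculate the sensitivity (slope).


slope = (y2 - y1) / (x2 - x1)
= (87.34 - 14.11) / (83 - 15)
= 73.2300 / 68
= 1.0769

1.0769


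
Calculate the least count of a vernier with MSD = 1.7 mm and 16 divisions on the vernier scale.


LC = MSD / n_div
= 1.7 / 16
= 0.1062

0.1062


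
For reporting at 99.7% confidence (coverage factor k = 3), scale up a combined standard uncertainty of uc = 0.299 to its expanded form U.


U = k * uc
U = 3 * 0.299
U = 0.8970

0.8970


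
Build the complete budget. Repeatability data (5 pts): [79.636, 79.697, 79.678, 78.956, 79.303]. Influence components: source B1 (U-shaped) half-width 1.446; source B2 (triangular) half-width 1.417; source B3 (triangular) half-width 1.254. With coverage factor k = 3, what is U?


mean = (79.636 + 79.697 + 79.678 + 78.956 + 79.303) / 5 = 79.454
s = sqrt(sum((x - mean)^2)/(n-1)) = 0.32138528
u_A = s / sqrt(n) = 0.32138528 / sqrt(5) = 0.14372787
u_B1 = 1.446 / sqrt(2) = 1.0224764
u_B2 = 1.417 / sqrt(6) = 0.57848783
u_B3 = 1.254 / sqrt(6) = 0.51194336
uc = sqrt(0.14372787^2 + 1.0224764^2 + 0.57848783^2 + 0.51194336^2) = 1.2895154
U = k * uc = 3 * 1.2895154
U = 3.8685

3.8685


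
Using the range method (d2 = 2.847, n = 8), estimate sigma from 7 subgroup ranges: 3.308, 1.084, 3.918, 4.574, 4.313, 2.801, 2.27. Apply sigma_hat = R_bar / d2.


R_bar = (3.308 + 1.084 + 3.918 + 4.574 + 4.313 + 2.801 + 2.27) / 7
R_bar = 22.268 / 7 = 3.1811429
sigma_hat = R_bar / d2 = 3.1811429 / 2.847 = 1.1174

1.1174


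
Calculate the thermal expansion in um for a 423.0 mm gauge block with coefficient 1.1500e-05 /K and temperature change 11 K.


dL = L * alpha * dT
= 423.0 * 1.1500e-05 * 11
= 0.0535095 mm
dL_um = 0.0535095 * 1000 = 53.5095 um

53.5095


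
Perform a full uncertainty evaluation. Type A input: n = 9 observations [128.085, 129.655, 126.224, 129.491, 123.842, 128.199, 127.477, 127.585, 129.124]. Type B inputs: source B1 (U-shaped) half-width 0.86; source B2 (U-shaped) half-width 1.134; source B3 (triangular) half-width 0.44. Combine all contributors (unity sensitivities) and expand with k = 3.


mean = (128.085 + 129.655 + 126.224 + 129.491 + 123.842 + 128.199 + 127.477 + 127.585 + 129.124) / 9 = 127.7424444
s = sqrt(sum((x - mean)^2)/(n-1)) = 1.8222304
u_A = s / sqrt(n) = 1.8222304 / sqrt(9) = 0.60741013
u_B1 = 0.86 / sqrt(2) = 0.60811183
u_B2 = 1.134 / sqrt(2) = 0.80185909
u_B3 = 0.44 / sqrt(6) = 0.17962925
uc = sqrt(0.60741013^2 + 0.60811183^2 + 0.80185909^2 + 0.17962925^2) = 1.1891138
U = k * uc = 3 * 1.1891138
U = 3.5673

3.5673


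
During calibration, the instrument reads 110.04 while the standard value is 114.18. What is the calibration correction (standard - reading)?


Correction = standard - reading
= 114.18 - 110.04
= 4.1400

4.1400


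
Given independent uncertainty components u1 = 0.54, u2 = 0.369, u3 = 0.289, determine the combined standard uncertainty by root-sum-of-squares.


uc = sqrt(0.54^2 + 0.369^2 + 0.289^2)
uc = sqrt(0.511282)
uc = 0.7150

0.7150


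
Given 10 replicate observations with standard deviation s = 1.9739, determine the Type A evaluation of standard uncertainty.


u_A = s / sqrt(n)
u_A = 1.9739 / sqrt(10)
u_A = 1.9739 / 3.1622777
u_A = 0.6242

0.6242


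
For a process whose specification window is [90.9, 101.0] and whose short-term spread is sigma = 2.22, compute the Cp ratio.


Cp = (USL - LSL) / (6 * sigma)
= (101.0 - 90.9) / (6 * 2.22)
= 10.1000 / 13.3200
= 0.7583

0.7583


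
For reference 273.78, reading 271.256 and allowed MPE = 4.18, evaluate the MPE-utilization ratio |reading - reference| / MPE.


e = indication - reference = 271.256 - 273.78 = -2.5240
|e| = 2.5240
ratio = |e| / MPE = 2.5240 / 4.18
ratio = 0.6038

0.6038


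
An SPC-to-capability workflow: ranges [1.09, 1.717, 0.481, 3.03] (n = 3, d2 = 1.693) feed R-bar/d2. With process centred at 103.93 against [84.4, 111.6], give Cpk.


R_bar = (1.09 + 1.717 + 0.481 + 3.03) / 4 = 1.5795
sigma = R_bar / d2 = 1.5795 / 1.693 = 0.93295924
Cp = (USL - LSL)/(6*sigma) = (111.6 - 84.4)/(6*0.93295924) = 4.8591
Cpu = (111.6 - 103.93)/(3*0.93295924) = 2.7404
Cpl = (103.93 - 84.4)/(3*0.93295924) = 6.9778
Cpk = min(Cpu, Cpl) = 2.7404

2.7404


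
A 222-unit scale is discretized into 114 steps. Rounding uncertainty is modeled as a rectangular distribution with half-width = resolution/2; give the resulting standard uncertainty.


resolution = range / divisions
resolution = 222 / 114 = 1.9473684
u_res = resolution / (2*sqrt(3))
u_res = 1.9473684 / 3.4641016
u_res = 0.5622

0.5622


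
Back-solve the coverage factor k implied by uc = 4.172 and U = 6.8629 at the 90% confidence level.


k = U / uc
k = 6.8629 / 4.172
k = 1.645

1.645


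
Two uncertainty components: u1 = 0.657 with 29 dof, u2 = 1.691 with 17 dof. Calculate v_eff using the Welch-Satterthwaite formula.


uc = sqrt(u1^2 + u2^2) = sqrt(0.657^2 + 1.691^2) = 1.8141472
v_eff = uc^4 / (u1^4/v1 + u2^4/v2)
= 1.8141472^4 / (0.657^4/29 + 1.691^4/17)
= 10.831537 / 0.48740319
v_eff = 22.2230

22.2230


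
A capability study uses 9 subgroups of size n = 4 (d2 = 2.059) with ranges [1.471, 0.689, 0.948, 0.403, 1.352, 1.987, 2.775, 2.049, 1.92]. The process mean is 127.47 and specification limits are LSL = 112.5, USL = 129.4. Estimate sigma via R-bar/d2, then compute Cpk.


R_bar = (1.471 + 0.689 + 0.948 + 0.403 + 1.352 + 1.987 + 2.775 + 2.049 + 1.92) / 9 = 1.5104444
sigma = R_bar / d2 = 1.5104444 / 2.059 = 0.73358154
Cp = (USL - LSL)/(6*sigma) = (129.4 - 112.5)/(6*0.73358154) = 3.8396
Cpu = (129.4 - 127.47)/(3*0.73358154) = 0.8770
Cpl = (127.47 - 112.5)/(3*0.73358154) = 6.8022
Cpk = min(Cpu, Cpl) = 0.8770

0.8770


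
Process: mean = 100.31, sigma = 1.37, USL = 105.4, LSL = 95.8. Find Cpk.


Cpu = (USL - mean) / (3*sigma) = (105.4 - 100.31) / (3*1.37) = 1.2384
Cpl = (mean - LSL) / (3*sigma) = (100.31 - 95.8) / (3*1.37) = 1.0973
Cpk = min(Cpu, Cpl) = 1.0973

1.0973


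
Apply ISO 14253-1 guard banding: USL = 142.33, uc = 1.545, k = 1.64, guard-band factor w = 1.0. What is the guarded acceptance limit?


U = k * uc = 1.64 * 1.545 = 2.5338
guard band g = w * U = 1.0 * 2.5338 = 2.5338
AL = USL - g = 142.33 - 2.5338
AL = 139.7962

139.7962


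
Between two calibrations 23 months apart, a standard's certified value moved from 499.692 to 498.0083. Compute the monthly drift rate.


rate = (v2 - v1) / months
= (498.0083 - 499.692) / 23
= -1.6837 / 23
= -0.0732

-0.0732


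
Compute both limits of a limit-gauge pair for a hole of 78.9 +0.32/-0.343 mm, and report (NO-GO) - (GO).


GO = nominal - lower_tol (smallest hole = maximum material condition)
GO = 78.9 - 0.343 = 78.557
NO-GO = nominal + upper_tol (largest hole = least material condition)
NO-GO = 78.9 + 0.32 = 79.22
spread = NO-GO - GO = 79.22 - 78.557 = 0.6630

0.6630


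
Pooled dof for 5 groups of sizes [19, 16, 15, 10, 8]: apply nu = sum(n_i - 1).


nu = sum_i (n_i - 1)
nu = ((19 - 1) + (16 - 1) + (15 - 1) + (10 - 1) + (8 - 1))
nu = 18 + 15 + 14 + 9 + 7
nu = 63

63


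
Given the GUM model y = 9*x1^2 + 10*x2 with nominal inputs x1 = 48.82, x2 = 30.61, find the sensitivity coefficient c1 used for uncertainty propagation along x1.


y = 9*x1^2 + 10*x2
dy/dx1 = 2*9*x1
Evaluate at x1 = 48.82: c1 = 18 * 48.82
c1 = 878.7600

878.7600


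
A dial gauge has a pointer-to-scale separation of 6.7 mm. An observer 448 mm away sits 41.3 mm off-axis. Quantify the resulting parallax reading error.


error = h * offset / d
= 6.7 * 41.3 / 448
= 0.6177

0.6177


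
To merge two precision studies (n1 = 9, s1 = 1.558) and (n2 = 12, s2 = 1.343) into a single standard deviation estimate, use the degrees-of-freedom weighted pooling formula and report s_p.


s_p = sqrt(((n1-1)*s1^2 + (n2-1)*s2^2) / (n1+n2-2))
numerator = (9-1)*1.558^2 + (12-1)*1.343^2 = 19.418912 + 19.840139 = 39.259051
denominator = 9 + 12 - 2 = 19
s_p^2 = 39.259051 / 19 = 2.0662658
s_p = sqrt(2.0662658) = 1.4375

1.4375


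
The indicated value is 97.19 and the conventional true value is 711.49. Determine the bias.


Systematic error = measured - true
= 97.19 - 711.49
= -614.3000

-614.3000


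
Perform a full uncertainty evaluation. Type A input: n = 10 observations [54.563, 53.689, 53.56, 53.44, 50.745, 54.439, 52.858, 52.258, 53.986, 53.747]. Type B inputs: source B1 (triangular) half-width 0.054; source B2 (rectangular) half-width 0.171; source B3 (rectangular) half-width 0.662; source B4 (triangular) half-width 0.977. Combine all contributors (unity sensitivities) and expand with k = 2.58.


mean = (54.563 + 53.689 + 53.56 + 53.44 + 50.745 + 54.439 + 52.858 + 52.258 + 53.986 + 53.747) / 10 = 53.3285
s = sqrt(sum((x - mean)^2)/(n-1)) = 1.1354121
u_A = s / sqrt(n) = 1.1354121 / sqrt(10) = 0.35904883
u_B1 = 0.054 / sqrt(6) = 0.022045408
u_B2 = 0.171 / sqrt(3) = 0.098726896
u_B3 = 0.662 / sqrt(3) = 0.38220588
u_B4 = 0.977 / sqrt(6) = 0.39885858
uc = sqrt(0.35904883^2 + 0.022045408^2 + 0.098726896^2 + 0.38220588^2 + 0.39885858^2) = 0.66657225
U = k * uc = 2.58 * 0.66657225
U = 1.7198

1.7198


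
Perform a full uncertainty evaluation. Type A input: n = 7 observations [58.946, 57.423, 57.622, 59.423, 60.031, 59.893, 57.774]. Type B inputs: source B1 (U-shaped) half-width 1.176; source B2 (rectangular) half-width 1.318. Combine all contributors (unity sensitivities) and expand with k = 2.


mean = (58.946 + 57.423 + 57.622 + 59.423 + 60.031 + 59.893 + 57.774) / 7 = 58.73028571
s = sqrt(sum((x - mean)^2)/(n-1)) = 1.1121993
u_A = s / sqrt(n) = 1.1121993 / sqrt(7) = 0.42037182
u_B1 = 1.176 / sqrt(2) = 0.83155757
u_B2 = 1.318 / sqrt(3) = 0.76094765
uc = sqrt(0.42037182^2 + 0.83155757^2 + 0.76094765^2) = 1.2030136
U = k * uc = 2 * 1.2030136
U = 2.4060

2.4060


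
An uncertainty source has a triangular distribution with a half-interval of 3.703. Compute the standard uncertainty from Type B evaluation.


u_B = half_width / sqrt(6)
u_B = 3.703 / 2.4494897
u_B = 1.5117

1.5117


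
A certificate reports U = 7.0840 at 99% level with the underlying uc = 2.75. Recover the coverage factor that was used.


k = U / uc
k = 7.0840 / 2.75
k = 2.576

2.576


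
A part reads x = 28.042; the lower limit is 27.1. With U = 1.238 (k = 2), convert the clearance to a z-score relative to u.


u = U / k = 1.238 / 2 = 0.619
margin = |LSL - x| = |27.1 - 28.042| = 0.942
z = margin / u = 0.942 / 0.619
z = 1.5218

1.5218


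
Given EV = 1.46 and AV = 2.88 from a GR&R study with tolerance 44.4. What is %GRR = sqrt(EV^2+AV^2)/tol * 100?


GRR = sqrt(EV^2 + AV^2) = sqrt(1.46^2 + 2.88^2) = 3.2289317
%GRR = GRR / tol * 100 = 3.2289317 / 44.4 * 100
%GRR = 7.2724

7.2724


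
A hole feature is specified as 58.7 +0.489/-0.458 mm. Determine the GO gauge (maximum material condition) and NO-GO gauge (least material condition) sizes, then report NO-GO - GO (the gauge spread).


GO = nominal - lower_tol (smallest hole = maximum material condition)
GO = 58.7 - 0.458 = 58.242
NO-GO = nominal + upper_tol (largest hole = least material condition)
NO-GO = 58.7 + 0.489 = 59.189
spread = NO-GO - GO = 59.189 - 58.242 = 0.9470

0.9470


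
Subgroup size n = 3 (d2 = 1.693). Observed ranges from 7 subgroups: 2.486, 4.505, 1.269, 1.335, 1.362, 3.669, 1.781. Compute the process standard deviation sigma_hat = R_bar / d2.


R_bar = (2.486 + 4.505 + 1.269 + 1.335 + 1.362 + 3.669 + 1.781) / 7
R_bar = 16.407 / 7 = 2.3438571
sigma_hat = R_bar / d2 = 2.3438571 / 1.693 = 1.3844

1.3844


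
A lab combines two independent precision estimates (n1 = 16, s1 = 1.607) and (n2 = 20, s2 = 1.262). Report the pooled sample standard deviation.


s_p = sqrt(((n1-1)*s1^2 + (n2-1)*s2^2) / (n1+n2-2))
numerator = (16-1)*1.607^2 + (20-1)*1.262^2 = 38.736735 + 30.260236 = 68.996971
denominator = 16 + 20 - 2 = 34
s_p^2 = 68.996971 / 34 = 2.0293227
s_p = sqrt(2.0293227) = 1.4245

1.4245


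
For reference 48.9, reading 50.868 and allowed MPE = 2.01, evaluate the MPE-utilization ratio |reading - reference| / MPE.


e = indication - reference = 50.868 - 48.9 = 1.9680
|e| = 1.9680
ratio = |e| / MPE = 1.9680 / 2.01
ratio = 0.9791

0.9791


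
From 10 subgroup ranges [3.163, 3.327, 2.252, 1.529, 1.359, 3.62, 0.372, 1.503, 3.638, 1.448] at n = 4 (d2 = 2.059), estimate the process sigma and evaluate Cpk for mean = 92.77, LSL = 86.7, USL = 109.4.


R_bar = (3.163 + 3.327 + 2.252 + 1.529 + 1.359 + 3.62 + 0.372 + 1.503 + 3.638 + 1.448) / 10 = 2.2211
sigma = R_bar / d2 = 2.2211 / 2.059 = 1.0787275
Cp = (USL - LSL)/(6*sigma) = (109.4 - 86.7)/(6*1.0787275) = 3.5072
Cpu = (109.4 - 92.77)/(3*1.0787275) = 5.1388
Cpl = (92.77 - 86.7)/(3*1.0787275) = 1.8757
Cpk = min(Cpu, Cpl) = 1.8757

1.8757


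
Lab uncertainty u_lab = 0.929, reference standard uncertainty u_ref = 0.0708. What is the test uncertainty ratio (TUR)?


TUR = u_lab / u_ref
= 0.929 / 0.0708
= 13.1215

13.1215


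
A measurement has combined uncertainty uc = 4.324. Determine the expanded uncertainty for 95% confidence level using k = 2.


U = k * uc
U = 2 * 4.324
U = 8.6480

8.6480


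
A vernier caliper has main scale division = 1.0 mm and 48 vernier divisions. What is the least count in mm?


LC = MSD / n_div
= 1.0 / 48
= 0.0208

0.0208


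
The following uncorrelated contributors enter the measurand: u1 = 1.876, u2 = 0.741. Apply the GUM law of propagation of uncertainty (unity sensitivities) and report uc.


uc = sqrt(1.876^2 + 0.741^2)
uc = sqrt(4.068457)
uc = 2.0170

2.0170


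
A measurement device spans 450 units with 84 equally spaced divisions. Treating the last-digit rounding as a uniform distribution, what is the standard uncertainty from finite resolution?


resolution = range / divisions
resolution = 450 / 84 = 5.3571429
u_res = resolution / (2*sqrt(3))
u_res = 5.3571429 / 3.4641016
u_res = 1.5465

1.5465


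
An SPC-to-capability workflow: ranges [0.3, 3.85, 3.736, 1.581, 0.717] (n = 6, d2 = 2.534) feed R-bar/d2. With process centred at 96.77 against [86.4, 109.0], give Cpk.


R_bar = (0.3 + 3.85 + 3.736 + 1.581 + 0.717) / 5 = 2.0368
sigma = R_bar / d2 = 2.0368 / 2.534 = 0.80378848
Cp = (USL - LSL)/(6*sigma) = (109.0 - 86.4)/(6*0.80378848) = 4.6861
Cpu = (109.0 - 96.77)/(3*0.80378848) = 5.0718
Cpl = (96.77 - 86.4)/(3*0.80378848) = 4.3005
Cpk = min(Cpu, Cpl) = 4.3005

4.3005


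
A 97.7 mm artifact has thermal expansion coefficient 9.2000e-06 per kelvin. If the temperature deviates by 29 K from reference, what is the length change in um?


dL = L * alpha * dT
= 97.7 * 9.2000e-06 * 29
= 0.0260664 mm
dL_um = 0.0260664 * 1000 = 26.0664 um

26.0664


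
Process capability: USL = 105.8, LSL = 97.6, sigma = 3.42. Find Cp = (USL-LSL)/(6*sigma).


Cp = (USL - LSL) / (6 * sigma)
= (105.8 - 97.6) / (6 * 3.42)
= 8.2000 / 20.5200
= 0.3996

0.3996


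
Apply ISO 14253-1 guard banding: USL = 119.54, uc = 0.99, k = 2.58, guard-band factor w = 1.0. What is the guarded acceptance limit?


U = k * uc = 2.58 * 0.99 = 2.5542
guard band g = w * U = 1.0 * 2.5542 = 2.5542
AL = USL - g = 119.54 - 2.5542
AL = 116.9858

116.9858


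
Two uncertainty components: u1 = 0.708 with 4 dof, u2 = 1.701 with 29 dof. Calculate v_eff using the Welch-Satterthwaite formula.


uc = sqrt(u1^2 + u2^2) = sqrt(0.708^2 + 1.701^2) = 1.8424617
v_eff = uc^4 / (u1^4/v1 + u2^4/v2)
= 1.8424617^4 / (0.708^4/4 + 1.701^4/29)
= 11.523751 / 0.3514981
v_eff = 32.7847

32.7847


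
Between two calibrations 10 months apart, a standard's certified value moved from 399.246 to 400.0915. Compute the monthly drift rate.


rate = (v2 - v1) / months
= (400.0915 - 399.246) / 10
= 0.8455 / 10
= 0.0846

0.0846


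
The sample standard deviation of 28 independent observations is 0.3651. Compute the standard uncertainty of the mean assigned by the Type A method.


u_A = s / sqrt(n)
u_A = 0.3651 / sqrt(28)
u_A = 0.3651 / 5.2915026
u_A = 0.0690

0.0690


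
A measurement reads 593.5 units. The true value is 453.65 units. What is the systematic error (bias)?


Systematic error = measured - true
= 593.5 - 453.65
= 139.8500

139.8500


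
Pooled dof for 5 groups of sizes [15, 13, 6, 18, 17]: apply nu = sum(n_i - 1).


nu = sum_i (n_i - 1)
nu = ((15 - 1) + (13 - 1) + (6 - 1) + (18 - 1) + (17 - 1))
nu = 14 + 12 + 5 + 17 + 16
nu = 64

64


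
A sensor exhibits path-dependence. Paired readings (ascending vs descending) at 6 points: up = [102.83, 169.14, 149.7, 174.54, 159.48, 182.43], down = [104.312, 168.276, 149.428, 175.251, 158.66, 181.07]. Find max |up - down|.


|102.83 - 104.312| = 1.4820
|169.14 - 168.276| = 0.8640
|149.7 - 149.428| = 0.2720
|174.54 - 175.251| = 0.7110
|159.48 - 158.66| = 0.8200
|182.43 - 181.07| = 1.3600
hysteresis = max(diffs) = 1.4820

1.4820


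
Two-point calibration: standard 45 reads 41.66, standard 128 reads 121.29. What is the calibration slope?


slope = (y2 - y1) / (x2 - x1)
= (121.29 - 41.66) / (128 - 45)
= 79.6300 / 83
= 0.9594

0.9594


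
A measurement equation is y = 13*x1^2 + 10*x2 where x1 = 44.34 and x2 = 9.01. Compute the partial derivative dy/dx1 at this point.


y = 13*x1^2 + 10*x2
dy/dx1 = 2*13*x1
Evaluate at x1 = 44.34: c1 = 26 * 44.34
c1 = 1152.8400

1152.8400


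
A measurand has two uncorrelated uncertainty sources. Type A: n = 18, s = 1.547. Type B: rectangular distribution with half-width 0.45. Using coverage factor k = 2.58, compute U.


u_A = s / sqrt(n) = 1.547 / sqrt(18) = 0.3646314
u_B = half_width / sqrt(3) = 0.45 / sqrt(3) = 0.25980762
uc = sqrt(u_A^2 + u_B^2) = sqrt(0.3646314^2 + 0.25980762^2) = 0.44772319
U = k * uc = 2.58 * 0.44772319
U = 1.1551

1.1551


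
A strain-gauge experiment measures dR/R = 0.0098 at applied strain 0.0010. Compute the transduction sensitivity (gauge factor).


GF = (dR/R) / epsilon
= 0.0098 / 0.0010
= 9.8000

9.8000
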